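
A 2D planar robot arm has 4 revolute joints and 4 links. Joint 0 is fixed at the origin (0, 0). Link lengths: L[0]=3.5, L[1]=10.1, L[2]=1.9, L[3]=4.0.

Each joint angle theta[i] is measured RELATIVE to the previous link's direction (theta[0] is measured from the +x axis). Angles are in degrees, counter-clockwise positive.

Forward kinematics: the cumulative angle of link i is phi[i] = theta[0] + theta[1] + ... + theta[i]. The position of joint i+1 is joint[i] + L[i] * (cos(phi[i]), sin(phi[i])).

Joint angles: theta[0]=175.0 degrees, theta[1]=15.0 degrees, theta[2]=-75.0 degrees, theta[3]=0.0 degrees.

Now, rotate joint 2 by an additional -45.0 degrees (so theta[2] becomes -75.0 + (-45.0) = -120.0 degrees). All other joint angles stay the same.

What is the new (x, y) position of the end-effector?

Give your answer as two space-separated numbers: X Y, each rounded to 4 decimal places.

joint[0] = (0.0000, 0.0000)  (base)
link 0: phi[0] = 175 = 175 deg
  cos(175 deg) = -0.9962, sin(175 deg) = 0.0872
  joint[1] = (0.0000, 0.0000) + 3.5 * (-0.9962, 0.0872) = (0.0000 + -3.4867, 0.0000 + 0.3050) = (-3.4867, 0.3050)
link 1: phi[1] = 175 + 15 = 190 deg
  cos(190 deg) = -0.9848, sin(190 deg) = -0.1736
  joint[2] = (-3.4867, 0.3050) + 10.1 * (-0.9848, -0.1736) = (-3.4867 + -9.9466, 0.3050 + -1.7538) = (-13.4332, -1.4488)
link 2: phi[2] = 175 + 15 + -120 = 70 deg
  cos(70 deg) = 0.3420, sin(70 deg) = 0.9397
  joint[3] = (-13.4332, -1.4488) + 1.9 * (0.3420, 0.9397) = (-13.4332 + 0.6498, -1.4488 + 1.7854) = (-12.7834, 0.3366)
link 3: phi[3] = 175 + 15 + -120 + 0 = 70 deg
  cos(70 deg) = 0.3420, sin(70 deg) = 0.9397
  joint[4] = (-12.7834, 0.3366) + 4 * (0.3420, 0.9397) = (-12.7834 + 1.3681, 0.3366 + 3.7588) = (-11.4153, 4.0954)
End effector: (-11.4153, 4.0954)

Answer: -11.4153 4.0954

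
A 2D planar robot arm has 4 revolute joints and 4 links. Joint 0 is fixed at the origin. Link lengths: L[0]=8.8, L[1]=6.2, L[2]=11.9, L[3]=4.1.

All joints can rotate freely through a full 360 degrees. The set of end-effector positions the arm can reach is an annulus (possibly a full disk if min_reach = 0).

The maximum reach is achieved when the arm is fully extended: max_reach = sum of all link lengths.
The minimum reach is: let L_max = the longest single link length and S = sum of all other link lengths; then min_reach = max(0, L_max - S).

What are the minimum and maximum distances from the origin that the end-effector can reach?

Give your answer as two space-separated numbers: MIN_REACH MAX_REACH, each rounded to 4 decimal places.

Link lengths: [8.8, 6.2, 11.9, 4.1]
max_reach = 8.8 + 6.2 + 11.9 + 4.1 = 31
L_max = max([8.8, 6.2, 11.9, 4.1]) = 11.9
S (sum of others) = 31 - 11.9 = 19.1
min_reach = max(0, 11.9 - 19.1) = max(0, -7.2) = 0

Answer: 0.0000 31.0000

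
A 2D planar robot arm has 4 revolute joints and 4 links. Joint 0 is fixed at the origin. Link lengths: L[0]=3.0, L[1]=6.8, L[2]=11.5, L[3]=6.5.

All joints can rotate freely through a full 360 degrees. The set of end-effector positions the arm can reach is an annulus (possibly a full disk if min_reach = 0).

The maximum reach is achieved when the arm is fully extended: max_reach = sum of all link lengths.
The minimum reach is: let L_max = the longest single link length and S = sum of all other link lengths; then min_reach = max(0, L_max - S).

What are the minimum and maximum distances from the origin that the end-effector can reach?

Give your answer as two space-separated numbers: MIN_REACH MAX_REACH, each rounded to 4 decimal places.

Link lengths: [3.0, 6.8, 11.5, 6.5]
max_reach = 3 + 6.8 + 11.5 + 6.5 = 27.8
L_max = max([3.0, 6.8, 11.5, 6.5]) = 11.5
S (sum of others) = 27.8 - 11.5 = 16.3
min_reach = max(0, 11.5 - 16.3) = max(0, -4.8) = 0

Answer: 0.0000 27.8000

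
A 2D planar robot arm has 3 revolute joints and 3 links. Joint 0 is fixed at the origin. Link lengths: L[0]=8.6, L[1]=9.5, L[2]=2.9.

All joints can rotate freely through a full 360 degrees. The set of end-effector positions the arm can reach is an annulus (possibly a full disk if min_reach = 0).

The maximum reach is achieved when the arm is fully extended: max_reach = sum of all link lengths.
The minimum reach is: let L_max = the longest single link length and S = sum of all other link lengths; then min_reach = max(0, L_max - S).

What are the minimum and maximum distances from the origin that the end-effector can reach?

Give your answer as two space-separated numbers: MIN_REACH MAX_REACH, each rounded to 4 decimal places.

Link lengths: [8.6, 9.5, 2.9]
max_reach = 8.6 + 9.5 + 2.9 = 21
L_max = max([8.6, 9.5, 2.9]) = 9.5
S (sum of others) = 21 - 9.5 = 11.5
min_reach = max(0, 9.5 - 11.5) = max(0, -2) = 0

Answer: 0.0000 21.0000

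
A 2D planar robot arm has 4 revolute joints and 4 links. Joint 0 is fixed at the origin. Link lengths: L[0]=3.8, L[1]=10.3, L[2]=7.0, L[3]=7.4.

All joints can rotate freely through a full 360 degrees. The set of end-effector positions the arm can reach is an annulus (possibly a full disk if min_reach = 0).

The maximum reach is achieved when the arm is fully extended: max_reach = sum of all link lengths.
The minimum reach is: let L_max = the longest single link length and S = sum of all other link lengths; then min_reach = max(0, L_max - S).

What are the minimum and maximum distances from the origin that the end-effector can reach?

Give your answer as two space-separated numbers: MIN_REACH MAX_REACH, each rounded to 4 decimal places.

Link lengths: [3.8, 10.3, 7.0, 7.4]
max_reach = 3.8 + 10.3 + 7 + 7.4 = 28.5
L_max = max([3.8, 10.3, 7.0, 7.4]) = 10.3
S (sum of others) = 28.5 - 10.3 = 18.2
min_reach = max(0, 10.3 - 18.2) = max(0, -7.9) = 0

Answer: 0.0000 28.5000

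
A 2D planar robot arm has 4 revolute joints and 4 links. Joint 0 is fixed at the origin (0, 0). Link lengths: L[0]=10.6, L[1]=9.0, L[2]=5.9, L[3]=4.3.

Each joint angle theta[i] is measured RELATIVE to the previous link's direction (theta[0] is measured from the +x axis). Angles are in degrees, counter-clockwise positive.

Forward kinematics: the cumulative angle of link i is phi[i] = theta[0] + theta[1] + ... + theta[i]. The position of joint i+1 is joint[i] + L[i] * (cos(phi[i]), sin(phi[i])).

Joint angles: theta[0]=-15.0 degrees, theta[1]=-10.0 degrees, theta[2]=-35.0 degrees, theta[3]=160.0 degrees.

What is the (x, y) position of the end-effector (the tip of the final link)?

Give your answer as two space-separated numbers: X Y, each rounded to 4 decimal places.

joint[0] = (0.0000, 0.0000)  (base)
link 0: phi[0] = -15 = -15 deg
  cos(-15 deg) = 0.9659, sin(-15 deg) = -0.2588
  joint[1] = (0.0000, 0.0000) + 10.6 * (0.9659, -0.2588) = (0.0000 + 10.2388, 0.0000 + -2.7435) = (10.2388, -2.7435)
link 1: phi[1] = -15 + -10 = -25 deg
  cos(-25 deg) = 0.9063, sin(-25 deg) = -0.4226
  joint[2] = (10.2388, -2.7435) + 9 * (0.9063, -0.4226) = (10.2388 + 8.1568, -2.7435 + -3.8036) = (18.3956, -6.5470)
link 2: phi[2] = -15 + -10 + -35 = -60 deg
  cos(-60 deg) = 0.5000, sin(-60 deg) = -0.8660
  joint[3] = (18.3956, -6.5470) + 5.9 * (0.5000, -0.8660) = (18.3956 + 2.9500, -6.5470 + -5.1095) = (21.3456, -11.6566)
link 3: phi[3] = -15 + -10 + -35 + 160 = 100 deg
  cos(100 deg) = -0.1736, sin(100 deg) = 0.9848
  joint[4] = (21.3456, -11.6566) + 4.3 * (-0.1736, 0.9848) = (21.3456 + -0.7467, -11.6566 + 4.2347) = (20.5989, -7.4219)
End effector: (20.5989, -7.4219)

Answer: 20.5989 -7.4219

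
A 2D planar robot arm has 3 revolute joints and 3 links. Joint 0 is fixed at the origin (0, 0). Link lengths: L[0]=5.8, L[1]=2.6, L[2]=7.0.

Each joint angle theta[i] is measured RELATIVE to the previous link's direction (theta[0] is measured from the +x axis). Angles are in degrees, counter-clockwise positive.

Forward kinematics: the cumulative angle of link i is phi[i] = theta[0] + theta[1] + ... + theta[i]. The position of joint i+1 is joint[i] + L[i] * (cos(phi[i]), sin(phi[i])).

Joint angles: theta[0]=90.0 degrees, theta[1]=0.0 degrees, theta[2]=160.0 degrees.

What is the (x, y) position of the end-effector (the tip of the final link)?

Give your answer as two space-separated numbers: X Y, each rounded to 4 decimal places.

Answer: -2.3941 1.8222

Derivation:
joint[0] = (0.0000, 0.0000)  (base)
link 0: phi[0] = 90 = 90 deg
  cos(90 deg) = 0.0000, sin(90 deg) = 1.0000
  joint[1] = (0.0000, 0.0000) + 5.8 * (0.0000, 1.0000) = (0.0000 + 0.0000, 0.0000 + 5.8000) = (0.0000, 5.8000)
link 1: phi[1] = 90 + 0 = 90 deg
  cos(90 deg) = 0.0000, sin(90 deg) = 1.0000
  joint[2] = (0.0000, 5.8000) + 2.6 * (0.0000, 1.0000) = (0.0000 + 0.0000, 5.8000 + 2.6000) = (0.0000, 8.4000)
link 2: phi[2] = 90 + 0 + 160 = 250 deg
  cos(250 deg) = -0.3420, sin(250 deg) = -0.9397
  joint[3] = (0.0000, 8.4000) + 7 * (-0.3420, -0.9397) = (0.0000 + -2.3941, 8.4000 + -6.5778) = (-2.3941, 1.8222)
End effector: (-2.3941, 1.8222)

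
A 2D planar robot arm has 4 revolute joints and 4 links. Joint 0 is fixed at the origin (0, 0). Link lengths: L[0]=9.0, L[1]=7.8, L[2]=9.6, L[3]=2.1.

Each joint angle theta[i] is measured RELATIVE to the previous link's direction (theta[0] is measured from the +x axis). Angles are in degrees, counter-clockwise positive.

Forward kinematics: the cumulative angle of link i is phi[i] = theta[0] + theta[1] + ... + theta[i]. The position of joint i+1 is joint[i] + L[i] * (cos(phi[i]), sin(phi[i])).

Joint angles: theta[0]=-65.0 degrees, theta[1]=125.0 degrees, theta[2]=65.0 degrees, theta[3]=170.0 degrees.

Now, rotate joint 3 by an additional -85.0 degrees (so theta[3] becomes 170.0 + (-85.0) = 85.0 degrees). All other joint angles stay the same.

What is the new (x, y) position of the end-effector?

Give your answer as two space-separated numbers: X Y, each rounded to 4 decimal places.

Answer: 0.3786 5.4121

Derivation:
joint[0] = (0.0000, 0.0000)  (base)
link 0: phi[0] = -65 = -65 deg
  cos(-65 deg) = 0.4226, sin(-65 deg) = -0.9063
  joint[1] = (0.0000, 0.0000) + 9 * (0.4226, -0.9063) = (0.0000 + 3.8036, 0.0000 + -8.1568) = (3.8036, -8.1568)
link 1: phi[1] = -65 + 125 = 60 deg
  cos(60 deg) = 0.5000, sin(60 deg) = 0.8660
  joint[2] = (3.8036, -8.1568) + 7.8 * (0.5000, 0.8660) = (3.8036 + 3.9000, -8.1568 + 6.7550) = (7.7036, -1.4018)
link 2: phi[2] = -65 + 125 + 65 = 125 deg
  cos(125 deg) = -0.5736, sin(125 deg) = 0.8192
  joint[3] = (7.7036, -1.4018) + 9.6 * (-0.5736, 0.8192) = (7.7036 + -5.5063, -1.4018 + 7.8639) = (2.1972, 6.4621)
link 3: phi[3] = -65 + 125 + 65 + 85 = 210 deg
  cos(210 deg) = -0.8660, sin(210 deg) = -0.5000
  joint[4] = (2.1972, 6.4621) + 2.1 * (-0.8660, -0.5000) = (2.1972 + -1.8187, 6.4621 + -1.0500) = (0.3786, 5.4121)
End effector: (0.3786, 5.4121)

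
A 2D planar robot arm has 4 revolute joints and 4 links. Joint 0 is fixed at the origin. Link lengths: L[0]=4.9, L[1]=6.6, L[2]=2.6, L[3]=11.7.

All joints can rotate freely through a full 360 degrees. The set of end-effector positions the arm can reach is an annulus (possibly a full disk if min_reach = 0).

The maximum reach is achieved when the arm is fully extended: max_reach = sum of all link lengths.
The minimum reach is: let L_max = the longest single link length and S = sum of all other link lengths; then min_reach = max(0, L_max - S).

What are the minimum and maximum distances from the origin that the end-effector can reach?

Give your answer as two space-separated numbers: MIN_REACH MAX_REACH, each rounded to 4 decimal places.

Link lengths: [4.9, 6.6, 2.6, 11.7]
max_reach = 4.9 + 6.6 + 2.6 + 11.7 = 25.8
L_max = max([4.9, 6.6, 2.6, 11.7]) = 11.7
S (sum of others) = 25.8 - 11.7 = 14.1
min_reach = max(0, 11.7 - 14.1) = max(0, -2.4) = 0

Answer: 0.0000 25.8000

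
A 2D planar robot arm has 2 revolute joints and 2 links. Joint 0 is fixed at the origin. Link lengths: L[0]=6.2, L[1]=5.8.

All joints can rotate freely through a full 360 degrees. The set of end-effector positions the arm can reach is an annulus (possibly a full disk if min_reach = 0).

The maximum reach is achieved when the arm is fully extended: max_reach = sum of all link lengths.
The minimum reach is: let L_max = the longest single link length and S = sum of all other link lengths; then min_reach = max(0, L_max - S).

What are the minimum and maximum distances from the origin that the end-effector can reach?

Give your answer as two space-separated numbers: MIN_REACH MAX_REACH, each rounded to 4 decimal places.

Answer: 0.4000 12.0000

Derivation:
Link lengths: [6.2, 5.8]
max_reach = 6.2 + 5.8 = 12
L_max = max([6.2, 5.8]) = 6.2
S (sum of others) = 12 - 6.2 = 5.8
min_reach = max(0, 6.2 - 5.8) = max(0, 0.4) = 0.4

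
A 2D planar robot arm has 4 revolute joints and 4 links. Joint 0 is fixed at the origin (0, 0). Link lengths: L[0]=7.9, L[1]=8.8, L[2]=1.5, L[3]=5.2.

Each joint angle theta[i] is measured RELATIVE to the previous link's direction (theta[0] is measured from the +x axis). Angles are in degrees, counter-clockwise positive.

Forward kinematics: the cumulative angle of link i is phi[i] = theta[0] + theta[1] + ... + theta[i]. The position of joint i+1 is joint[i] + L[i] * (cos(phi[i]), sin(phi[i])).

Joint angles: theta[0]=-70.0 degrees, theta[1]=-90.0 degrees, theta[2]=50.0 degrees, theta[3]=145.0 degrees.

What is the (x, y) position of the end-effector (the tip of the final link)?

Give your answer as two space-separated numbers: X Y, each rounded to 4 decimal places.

Answer: -1.8208 -8.8603

Derivation:
joint[0] = (0.0000, 0.0000)  (base)
link 0: phi[0] = -70 = -70 deg
  cos(-70 deg) = 0.3420, sin(-70 deg) = -0.9397
  joint[1] = (0.0000, 0.0000) + 7.9 * (0.3420, -0.9397) = (0.0000 + 2.7020, 0.0000 + -7.4236) = (2.7020, -7.4236)
link 1: phi[1] = -70 + -90 = -160 deg
  cos(-160 deg) = -0.9397, sin(-160 deg) = -0.3420
  joint[2] = (2.7020, -7.4236) + 8.8 * (-0.9397, -0.3420) = (2.7020 + -8.2693, -7.4236 + -3.0098) = (-5.5673, -10.4333)
link 2: phi[2] = -70 + -90 + 50 = -110 deg
  cos(-110 deg) = -0.3420, sin(-110 deg) = -0.9397
  joint[3] = (-5.5673, -10.4333) + 1.5 * (-0.3420, -0.9397) = (-5.5673 + -0.5130, -10.4333 + -1.4095) = (-6.0804, -11.8429)
link 3: phi[3] = -70 + -90 + 50 + 145 = 35 deg
  cos(35 deg) = 0.8192, sin(35 deg) = 0.5736
  joint[4] = (-6.0804, -11.8429) + 5.2 * (0.8192, 0.5736) = (-6.0804 + 4.2596, -11.8429 + 2.9826) = (-1.8208, -8.8603)
End effector: (-1.8208, -8.8603)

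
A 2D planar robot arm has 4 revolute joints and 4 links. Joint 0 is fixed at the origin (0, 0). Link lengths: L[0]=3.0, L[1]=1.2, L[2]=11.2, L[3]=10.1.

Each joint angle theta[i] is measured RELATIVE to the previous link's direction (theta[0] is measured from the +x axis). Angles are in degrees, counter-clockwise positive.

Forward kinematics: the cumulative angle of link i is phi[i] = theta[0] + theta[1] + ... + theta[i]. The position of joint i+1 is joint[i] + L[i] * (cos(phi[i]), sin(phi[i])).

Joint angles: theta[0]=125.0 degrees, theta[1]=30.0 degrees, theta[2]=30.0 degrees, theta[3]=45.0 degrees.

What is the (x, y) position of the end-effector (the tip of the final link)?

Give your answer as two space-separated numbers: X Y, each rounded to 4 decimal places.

Answer: -20.4578 -5.7486

Derivation:
joint[0] = (0.0000, 0.0000)  (base)
link 0: phi[0] = 125 = 125 deg
  cos(125 deg) = -0.5736, sin(125 deg) = 0.8192
  joint[1] = (0.0000, 0.0000) + 3 * (-0.5736, 0.8192) = (0.0000 + -1.7207, 0.0000 + 2.4575) = (-1.7207, 2.4575)
link 1: phi[1] = 125 + 30 = 155 deg
  cos(155 deg) = -0.9063, sin(155 deg) = 0.4226
  joint[2] = (-1.7207, 2.4575) + 1.2 * (-0.9063, 0.4226) = (-1.7207 + -1.0876, 2.4575 + 0.5071) = (-2.8083, 2.9646)
link 2: phi[2] = 125 + 30 + 30 = 185 deg
  cos(185 deg) = -0.9962, sin(185 deg) = -0.0872
  joint[3] = (-2.8083, 2.9646) + 11.2 * (-0.9962, -0.0872) = (-2.8083 + -11.1574, 2.9646 + -0.9761) = (-13.9657, 1.9885)
link 3: phi[3] = 125 + 30 + 30 + 45 = 230 deg
  cos(230 deg) = -0.6428, sin(230 deg) = -0.7660
  joint[4] = (-13.9657, 1.9885) + 10.1 * (-0.6428, -0.7660) = (-13.9657 + -6.4922, 1.9885 + -7.7370) = (-20.4578, -5.7486)
End effector: (-20.4578, -5.7486)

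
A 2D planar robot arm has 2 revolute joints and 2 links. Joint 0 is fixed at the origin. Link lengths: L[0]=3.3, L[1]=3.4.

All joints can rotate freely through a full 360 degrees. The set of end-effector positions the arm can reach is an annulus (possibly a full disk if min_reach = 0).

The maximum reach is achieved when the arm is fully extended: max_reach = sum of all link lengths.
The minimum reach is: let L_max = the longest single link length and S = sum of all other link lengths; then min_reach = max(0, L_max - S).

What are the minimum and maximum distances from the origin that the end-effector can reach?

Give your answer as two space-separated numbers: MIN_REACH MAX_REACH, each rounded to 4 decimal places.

Link lengths: [3.3, 3.4]
max_reach = 3.3 + 3.4 = 6.7
L_max = max([3.3, 3.4]) = 3.4
S (sum of others) = 6.7 - 3.4 = 3.3
min_reach = max(0, 3.4 - 3.3) = max(0, 0.1) = 0.1

Answer: 0.1000 6.7000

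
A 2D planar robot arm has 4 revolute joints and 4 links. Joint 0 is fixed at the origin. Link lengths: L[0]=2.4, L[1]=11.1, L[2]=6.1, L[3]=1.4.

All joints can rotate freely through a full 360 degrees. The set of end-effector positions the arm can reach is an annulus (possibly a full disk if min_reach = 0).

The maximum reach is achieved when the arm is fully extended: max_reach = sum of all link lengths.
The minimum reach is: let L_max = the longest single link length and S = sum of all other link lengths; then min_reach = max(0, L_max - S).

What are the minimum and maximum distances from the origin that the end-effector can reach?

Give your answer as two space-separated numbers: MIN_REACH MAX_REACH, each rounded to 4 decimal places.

Answer: 1.2000 21.0000

Derivation:
Link lengths: [2.4, 11.1, 6.1, 1.4]
max_reach = 2.4 + 11.1 + 6.1 + 1.4 = 21
L_max = max([2.4, 11.1, 6.1, 1.4]) = 11.1
S (sum of others) = 21 - 11.1 = 9.9
min_reach = max(0, 11.1 - 9.9) = max(0, 1.2) = 1.2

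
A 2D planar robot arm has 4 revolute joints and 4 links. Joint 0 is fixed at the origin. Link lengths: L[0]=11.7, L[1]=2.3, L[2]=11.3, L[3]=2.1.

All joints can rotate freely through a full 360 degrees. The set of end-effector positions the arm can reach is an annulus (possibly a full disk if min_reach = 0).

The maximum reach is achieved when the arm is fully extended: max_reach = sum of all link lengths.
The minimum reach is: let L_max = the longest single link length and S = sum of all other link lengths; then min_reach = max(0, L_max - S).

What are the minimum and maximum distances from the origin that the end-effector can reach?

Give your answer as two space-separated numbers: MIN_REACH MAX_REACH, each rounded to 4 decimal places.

Answer: 0.0000 27.4000

Derivation:
Link lengths: [11.7, 2.3, 11.3, 2.1]
max_reach = 11.7 + 2.3 + 11.3 + 2.1 = 27.4
L_max = max([11.7, 2.3, 11.3, 2.1]) = 11.7
S (sum of others) = 27.4 - 11.7 = 15.7
min_reach = max(0, 11.7 - 15.7) = max(0, -4) = 0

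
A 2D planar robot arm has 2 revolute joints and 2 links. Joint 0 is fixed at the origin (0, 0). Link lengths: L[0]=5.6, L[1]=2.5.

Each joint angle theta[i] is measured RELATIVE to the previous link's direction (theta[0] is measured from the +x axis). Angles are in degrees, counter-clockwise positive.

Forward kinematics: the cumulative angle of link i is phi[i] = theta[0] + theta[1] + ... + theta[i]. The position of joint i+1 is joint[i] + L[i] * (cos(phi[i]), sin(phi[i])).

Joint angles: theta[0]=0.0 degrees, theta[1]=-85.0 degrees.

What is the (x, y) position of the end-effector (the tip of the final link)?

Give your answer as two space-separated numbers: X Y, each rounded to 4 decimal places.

Answer: 5.8179 -2.4905

Derivation:
joint[0] = (0.0000, 0.0000)  (base)
link 0: phi[0] = 0 = 0 deg
  cos(0 deg) = 1.0000, sin(0 deg) = 0.0000
  joint[1] = (0.0000, 0.0000) + 5.6 * (1.0000, 0.0000) = (0.0000 + 5.6000, 0.0000 + 0.0000) = (5.6000, 0.0000)
link 1: phi[1] = 0 + -85 = -85 deg
  cos(-85 deg) = 0.0872, sin(-85 deg) = -0.9962
  joint[2] = (5.6000, 0.0000) + 2.5 * (0.0872, -0.9962) = (5.6000 + 0.2179, 0.0000 + -2.4905) = (5.8179, -2.4905)
End effector: (5.8179, -2.4905)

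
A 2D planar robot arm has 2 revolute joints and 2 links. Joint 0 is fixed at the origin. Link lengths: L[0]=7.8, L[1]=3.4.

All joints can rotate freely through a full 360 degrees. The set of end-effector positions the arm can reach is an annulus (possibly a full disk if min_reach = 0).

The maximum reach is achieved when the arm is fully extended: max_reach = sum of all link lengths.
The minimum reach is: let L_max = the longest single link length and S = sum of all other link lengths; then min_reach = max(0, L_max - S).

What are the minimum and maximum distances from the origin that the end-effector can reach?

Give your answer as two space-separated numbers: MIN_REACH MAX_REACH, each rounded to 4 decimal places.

Answer: 4.4000 11.2000

Derivation:
Link lengths: [7.8, 3.4]
max_reach = 7.8 + 3.4 = 11.2
L_max = max([7.8, 3.4]) = 7.8
S (sum of others) = 11.2 - 7.8 = 3.4
min_reach = max(0, 7.8 - 3.4) = max(0, 4.4) = 4.4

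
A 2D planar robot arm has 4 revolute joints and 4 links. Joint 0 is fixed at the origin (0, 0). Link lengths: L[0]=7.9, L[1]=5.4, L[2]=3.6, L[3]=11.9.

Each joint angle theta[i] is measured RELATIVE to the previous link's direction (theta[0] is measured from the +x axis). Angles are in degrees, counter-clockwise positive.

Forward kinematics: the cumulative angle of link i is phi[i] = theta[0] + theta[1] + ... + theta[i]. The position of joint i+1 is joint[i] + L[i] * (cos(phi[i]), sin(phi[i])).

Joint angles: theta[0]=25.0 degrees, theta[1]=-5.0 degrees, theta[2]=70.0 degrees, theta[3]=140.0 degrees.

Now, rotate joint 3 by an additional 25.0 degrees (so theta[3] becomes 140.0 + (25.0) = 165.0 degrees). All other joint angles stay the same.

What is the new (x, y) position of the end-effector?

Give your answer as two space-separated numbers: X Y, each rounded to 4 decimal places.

joint[0] = (0.0000, 0.0000)  (base)
link 0: phi[0] = 25 = 25 deg
  cos(25 deg) = 0.9063, sin(25 deg) = 0.4226
  joint[1] = (0.0000, 0.0000) + 7.9 * (0.9063, 0.4226) = (0.0000 + 7.1598, 0.0000 + 3.3387) = (7.1598, 3.3387)
link 1: phi[1] = 25 + -5 = 20 deg
  cos(20 deg) = 0.9397, sin(20 deg) = 0.3420
  joint[2] = (7.1598, 3.3387) + 5.4 * (0.9397, 0.3420) = (7.1598 + 5.0743, 3.3387 + 1.8469) = (12.2342, 5.1856)
link 2: phi[2] = 25 + -5 + 70 = 90 deg
  cos(90 deg) = 0.0000, sin(90 deg) = 1.0000
  joint[3] = (12.2342, 5.1856) + 3.6 * (0.0000, 1.0000) = (12.2342 + 0.0000, 5.1856 + 3.6000) = (12.2342, 8.7856)
link 3: phi[3] = 25 + -5 + 70 + 165 = 255 deg
  cos(255 deg) = -0.2588, sin(255 deg) = -0.9659
  joint[4] = (12.2342, 8.7856) + 11.9 * (-0.2588, -0.9659) = (12.2342 + -3.0799, 8.7856 + -11.4945) = (9.1542, -2.7089)
End effector: (9.1542, -2.7089)

Answer: 9.1542 -2.7089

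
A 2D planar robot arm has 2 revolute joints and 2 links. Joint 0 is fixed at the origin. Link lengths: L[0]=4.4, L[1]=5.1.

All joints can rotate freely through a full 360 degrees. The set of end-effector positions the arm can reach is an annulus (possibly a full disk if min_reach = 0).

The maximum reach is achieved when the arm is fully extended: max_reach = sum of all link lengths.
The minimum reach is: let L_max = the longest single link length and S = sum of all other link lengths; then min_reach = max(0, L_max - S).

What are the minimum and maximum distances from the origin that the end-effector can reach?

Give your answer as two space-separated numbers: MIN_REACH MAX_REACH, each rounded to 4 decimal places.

Answer: 0.7000 9.5000

Derivation:
Link lengths: [4.4, 5.1]
max_reach = 4.4 + 5.1 = 9.5
L_max = max([4.4, 5.1]) = 5.1
S (sum of others) = 9.5 - 5.1 = 4.4
min_reach = max(0, 5.1 - 4.4) = max(0, 0.7) = 0.7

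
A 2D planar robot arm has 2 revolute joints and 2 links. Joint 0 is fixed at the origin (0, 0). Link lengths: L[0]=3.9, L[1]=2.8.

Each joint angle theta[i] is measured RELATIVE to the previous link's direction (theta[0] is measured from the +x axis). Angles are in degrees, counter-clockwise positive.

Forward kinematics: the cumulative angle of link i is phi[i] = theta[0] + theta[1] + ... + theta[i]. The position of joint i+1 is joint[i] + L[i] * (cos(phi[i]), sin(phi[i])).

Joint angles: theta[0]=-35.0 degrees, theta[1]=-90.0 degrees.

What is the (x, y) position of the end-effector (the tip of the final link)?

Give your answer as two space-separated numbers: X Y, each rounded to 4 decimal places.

Answer: 1.5887 -4.5306

Derivation:
joint[0] = (0.0000, 0.0000)  (base)
link 0: phi[0] = -35 = -35 deg
  cos(-35 deg) = 0.8192, sin(-35 deg) = -0.5736
  joint[1] = (0.0000, 0.0000) + 3.9 * (0.8192, -0.5736) = (0.0000 + 3.1947, 0.0000 + -2.2369) = (3.1947, -2.2369)
link 1: phi[1] = -35 + -90 = -125 deg
  cos(-125 deg) = -0.5736, sin(-125 deg) = -0.8192
  joint[2] = (3.1947, -2.2369) + 2.8 * (-0.5736, -0.8192) = (3.1947 + -1.6060, -2.2369 + -2.2936) = (1.5887, -4.5306)
End effector: (1.5887, -4.5306)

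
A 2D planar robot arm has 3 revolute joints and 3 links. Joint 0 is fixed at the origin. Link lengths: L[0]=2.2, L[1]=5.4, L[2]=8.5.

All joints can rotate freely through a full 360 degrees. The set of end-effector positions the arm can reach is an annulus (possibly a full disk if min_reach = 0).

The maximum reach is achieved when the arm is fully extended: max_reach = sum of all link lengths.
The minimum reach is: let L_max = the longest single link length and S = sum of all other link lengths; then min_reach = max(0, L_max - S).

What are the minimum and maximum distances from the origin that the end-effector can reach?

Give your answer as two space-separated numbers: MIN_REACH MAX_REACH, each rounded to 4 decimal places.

Link lengths: [2.2, 5.4, 8.5]
max_reach = 2.2 + 5.4 + 8.5 = 16.1
L_max = max([2.2, 5.4, 8.5]) = 8.5
S (sum of others) = 16.1 - 8.5 = 7.6
min_reach = max(0, 8.5 - 7.6) = max(0, 0.9) = 0.9

Answer: 0.9000 16.1000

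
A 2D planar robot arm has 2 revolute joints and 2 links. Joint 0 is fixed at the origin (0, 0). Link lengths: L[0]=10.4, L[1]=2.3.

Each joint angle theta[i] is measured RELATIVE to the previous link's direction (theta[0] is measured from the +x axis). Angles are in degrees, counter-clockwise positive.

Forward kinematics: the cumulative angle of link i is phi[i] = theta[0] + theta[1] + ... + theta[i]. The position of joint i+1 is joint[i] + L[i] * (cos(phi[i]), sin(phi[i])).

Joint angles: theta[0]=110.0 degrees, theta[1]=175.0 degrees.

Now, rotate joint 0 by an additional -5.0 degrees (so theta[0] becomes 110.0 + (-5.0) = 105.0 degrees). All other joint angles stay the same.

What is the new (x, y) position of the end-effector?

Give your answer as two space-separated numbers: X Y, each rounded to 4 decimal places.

joint[0] = (0.0000, 0.0000)  (base)
link 0: phi[0] = 105 = 105 deg
  cos(105 deg) = -0.2588, sin(105 deg) = 0.9659
  joint[1] = (0.0000, 0.0000) + 10.4 * (-0.2588, 0.9659) = (0.0000 + -2.6917, 0.0000 + 10.0456) = (-2.6917, 10.0456)
link 1: phi[1] = 105 + 175 = 280 deg
  cos(280 deg) = 0.1736, sin(280 deg) = -0.9848
  joint[2] = (-2.6917, 10.0456) + 2.3 * (0.1736, -0.9848) = (-2.6917 + 0.3994, 10.0456 + -2.2651) = (-2.2923, 7.7806)
End effector: (-2.2923, 7.7806)

Answer: -2.2923 7.7806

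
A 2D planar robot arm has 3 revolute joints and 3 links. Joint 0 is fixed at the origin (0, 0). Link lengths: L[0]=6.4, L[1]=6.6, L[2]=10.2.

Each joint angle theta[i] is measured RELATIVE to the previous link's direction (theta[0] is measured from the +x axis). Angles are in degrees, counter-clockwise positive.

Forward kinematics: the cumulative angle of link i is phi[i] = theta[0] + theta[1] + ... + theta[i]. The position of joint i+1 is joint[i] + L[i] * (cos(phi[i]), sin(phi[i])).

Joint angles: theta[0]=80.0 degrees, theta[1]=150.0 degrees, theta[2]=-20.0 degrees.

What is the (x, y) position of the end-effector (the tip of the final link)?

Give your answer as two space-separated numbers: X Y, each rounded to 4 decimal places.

joint[0] = (0.0000, 0.0000)  (base)
link 0: phi[0] = 80 = 80 deg
  cos(80 deg) = 0.1736, sin(80 deg) = 0.9848
  joint[1] = (0.0000, 0.0000) + 6.4 * (0.1736, 0.9848) = (0.0000 + 1.1113, 0.0000 + 6.3028) = (1.1113, 6.3028)
link 1: phi[1] = 80 + 150 = 230 deg
  cos(230 deg) = -0.6428, sin(230 deg) = -0.7660
  joint[2] = (1.1113, 6.3028) + 6.6 * (-0.6428, -0.7660) = (1.1113 + -4.2424, 6.3028 + -5.0559) = (-3.1310, 1.2469)
link 2: phi[2] = 80 + 150 + -20 = 210 deg
  cos(210 deg) = -0.8660, sin(210 deg) = -0.5000
  joint[3] = (-3.1310, 1.2469) + 10.2 * (-0.8660, -0.5000) = (-3.1310 + -8.8335, 1.2469 + -5.1000) = (-11.9645, -3.8531)
End effector: (-11.9645, -3.8531)

Answer: -11.9645 -3.8531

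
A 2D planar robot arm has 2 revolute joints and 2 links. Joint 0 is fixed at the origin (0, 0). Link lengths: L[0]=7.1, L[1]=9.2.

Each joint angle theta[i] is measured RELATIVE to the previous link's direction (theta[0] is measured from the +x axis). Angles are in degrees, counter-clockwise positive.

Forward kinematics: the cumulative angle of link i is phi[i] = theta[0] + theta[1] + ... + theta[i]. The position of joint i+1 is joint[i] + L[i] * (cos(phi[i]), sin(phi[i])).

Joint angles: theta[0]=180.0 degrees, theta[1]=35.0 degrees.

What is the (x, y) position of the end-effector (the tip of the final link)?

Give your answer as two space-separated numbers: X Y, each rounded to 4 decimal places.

joint[0] = (0.0000, 0.0000)  (base)
link 0: phi[0] = 180 = 180 deg
  cos(180 deg) = -1.0000, sin(180 deg) = 0.0000
  joint[1] = (0.0000, 0.0000) + 7.1 * (-1.0000, 0.0000) = (0.0000 + -7.1000, 0.0000 + 0.0000) = (-7.1000, 0.0000)
link 1: phi[1] = 180 + 35 = 215 deg
  cos(215 deg) = -0.8192, sin(215 deg) = -0.5736
  joint[2] = (-7.1000, 0.0000) + 9.2 * (-0.8192, -0.5736) = (-7.1000 + -7.5362, 0.0000 + -5.2769) = (-14.6362, -5.2769)
End effector: (-14.6362, -5.2769)

Answer: -14.6362 -5.2769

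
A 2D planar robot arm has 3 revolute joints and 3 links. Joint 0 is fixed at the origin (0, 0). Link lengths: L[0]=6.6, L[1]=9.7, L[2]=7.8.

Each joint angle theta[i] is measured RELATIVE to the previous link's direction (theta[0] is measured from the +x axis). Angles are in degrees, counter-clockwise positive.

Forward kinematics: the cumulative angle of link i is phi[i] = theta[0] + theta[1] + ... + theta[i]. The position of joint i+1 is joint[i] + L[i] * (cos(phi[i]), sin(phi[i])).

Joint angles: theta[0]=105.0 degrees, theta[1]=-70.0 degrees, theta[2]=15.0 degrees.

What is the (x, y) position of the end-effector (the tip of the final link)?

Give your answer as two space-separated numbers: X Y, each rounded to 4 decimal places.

Answer: 11.2513 17.9139

Derivation:
joint[0] = (0.0000, 0.0000)  (base)
link 0: phi[0] = 105 = 105 deg
  cos(105 deg) = -0.2588, sin(105 deg) = 0.9659
  joint[1] = (0.0000, 0.0000) + 6.6 * (-0.2588, 0.9659) = (0.0000 + -1.7082, 0.0000 + 6.3751) = (-1.7082, 6.3751)
link 1: phi[1] = 105 + -70 = 35 deg
  cos(35 deg) = 0.8192, sin(35 deg) = 0.5736
  joint[2] = (-1.7082, 6.3751) + 9.7 * (0.8192, 0.5736) = (-1.7082 + 7.9458, 6.3751 + 5.5637) = (6.2376, 11.9388)
link 2: phi[2] = 105 + -70 + 15 = 50 deg
  cos(50 deg) = 0.6428, sin(50 deg) = 0.7660
  joint[3] = (6.2376, 11.9388) + 7.8 * (0.6428, 0.7660) = (6.2376 + 5.0137, 11.9388 + 5.9751) = (11.2513, 17.9139)
End effector: (11.2513, 17.9139)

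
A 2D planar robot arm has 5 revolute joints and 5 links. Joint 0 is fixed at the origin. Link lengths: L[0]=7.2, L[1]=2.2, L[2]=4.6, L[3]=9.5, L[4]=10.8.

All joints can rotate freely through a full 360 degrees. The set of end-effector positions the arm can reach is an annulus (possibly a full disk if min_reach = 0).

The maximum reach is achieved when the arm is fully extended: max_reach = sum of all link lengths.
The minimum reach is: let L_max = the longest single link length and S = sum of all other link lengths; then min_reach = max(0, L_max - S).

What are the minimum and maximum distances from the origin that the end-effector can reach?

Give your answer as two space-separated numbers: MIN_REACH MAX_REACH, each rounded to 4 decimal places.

Link lengths: [7.2, 2.2, 4.6, 9.5, 10.8]
max_reach = 7.2 + 2.2 + 4.6 + 9.5 + 10.8 = 34.3
L_max = max([7.2, 2.2, 4.6, 9.5, 10.8]) = 10.8
S (sum of others) = 34.3 - 10.8 = 23.5
min_reach = max(0, 10.8 - 23.5) = max(0, -12.7) = 0

Answer: 0.0000 34.3000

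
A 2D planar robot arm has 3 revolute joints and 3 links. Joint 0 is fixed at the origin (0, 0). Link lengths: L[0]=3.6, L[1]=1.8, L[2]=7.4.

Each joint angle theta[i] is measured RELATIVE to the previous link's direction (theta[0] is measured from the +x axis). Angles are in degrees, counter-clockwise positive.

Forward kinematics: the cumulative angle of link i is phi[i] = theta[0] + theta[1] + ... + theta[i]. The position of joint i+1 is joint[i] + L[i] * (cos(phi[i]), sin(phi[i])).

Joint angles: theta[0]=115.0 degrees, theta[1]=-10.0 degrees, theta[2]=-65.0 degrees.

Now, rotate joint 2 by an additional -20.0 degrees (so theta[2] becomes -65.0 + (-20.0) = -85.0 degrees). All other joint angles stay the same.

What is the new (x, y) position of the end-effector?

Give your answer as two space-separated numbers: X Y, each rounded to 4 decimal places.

joint[0] = (0.0000, 0.0000)  (base)
link 0: phi[0] = 115 = 115 deg
  cos(115 deg) = -0.4226, sin(115 deg) = 0.9063
  joint[1] = (0.0000, 0.0000) + 3.6 * (-0.4226, 0.9063) = (0.0000 + -1.5214, 0.0000 + 3.2627) = (-1.5214, 3.2627)
link 1: phi[1] = 115 + -10 = 105 deg
  cos(105 deg) = -0.2588, sin(105 deg) = 0.9659
  joint[2] = (-1.5214, 3.2627) + 1.8 * (-0.2588, 0.9659) = (-1.5214 + -0.4659, 3.2627 + 1.7387) = (-1.9873, 5.0014)
link 2: phi[2] = 115 + -10 + -85 = 20 deg
  cos(20 deg) = 0.9397, sin(20 deg) = 0.3420
  joint[3] = (-1.9873, 5.0014) + 7.4 * (0.9397, 0.3420) = (-1.9873 + 6.9537, 5.0014 + 2.5309) = (4.9664, 7.5323)
End effector: (4.9664, 7.5323)

Answer: 4.9664 7.5323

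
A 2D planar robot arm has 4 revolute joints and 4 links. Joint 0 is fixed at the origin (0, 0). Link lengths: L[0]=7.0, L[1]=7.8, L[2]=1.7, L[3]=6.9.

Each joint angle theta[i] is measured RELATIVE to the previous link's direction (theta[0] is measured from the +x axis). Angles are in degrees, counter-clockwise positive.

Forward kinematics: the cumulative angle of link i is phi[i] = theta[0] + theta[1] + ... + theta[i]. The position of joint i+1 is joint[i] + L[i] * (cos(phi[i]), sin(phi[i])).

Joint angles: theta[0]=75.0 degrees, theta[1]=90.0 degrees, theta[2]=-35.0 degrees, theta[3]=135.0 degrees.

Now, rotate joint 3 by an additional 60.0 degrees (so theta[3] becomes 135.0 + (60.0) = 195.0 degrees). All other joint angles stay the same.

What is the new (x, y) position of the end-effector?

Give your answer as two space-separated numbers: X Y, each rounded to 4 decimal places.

Answer: -1.1631 6.1249

Derivation:
joint[0] = (0.0000, 0.0000)  (base)
link 0: phi[0] = 75 = 75 deg
  cos(75 deg) = 0.2588, sin(75 deg) = 0.9659
  joint[1] = (0.0000, 0.0000) + 7 * (0.2588, 0.9659) = (0.0000 + 1.8117, 0.0000 + 6.7615) = (1.8117, 6.7615)
link 1: phi[1] = 75 + 90 = 165 deg
  cos(165 deg) = -0.9659, sin(165 deg) = 0.2588
  joint[2] = (1.8117, 6.7615) + 7.8 * (-0.9659, 0.2588) = (1.8117 + -7.5342, 6.7615 + 2.0188) = (-5.7225, 8.7803)
link 2: phi[2] = 75 + 90 + -35 = 130 deg
  cos(130 deg) = -0.6428, sin(130 deg) = 0.7660
  joint[3] = (-5.7225, 8.7803) + 1.7 * (-0.6428, 0.7660) = (-5.7225 + -1.0927, 8.7803 + 1.3023) = (-6.8152, 10.0825)
link 3: phi[3] = 75 + 90 + -35 + 195 = 325 deg
  cos(325 deg) = 0.8192, sin(325 deg) = -0.5736
  joint[4] = (-6.8152, 10.0825) + 6.9 * (0.8192, -0.5736) = (-6.8152 + 5.6521, 10.0825 + -3.9577) = (-1.1631, 6.1249)
End effector: (-1.1631, 6.1249)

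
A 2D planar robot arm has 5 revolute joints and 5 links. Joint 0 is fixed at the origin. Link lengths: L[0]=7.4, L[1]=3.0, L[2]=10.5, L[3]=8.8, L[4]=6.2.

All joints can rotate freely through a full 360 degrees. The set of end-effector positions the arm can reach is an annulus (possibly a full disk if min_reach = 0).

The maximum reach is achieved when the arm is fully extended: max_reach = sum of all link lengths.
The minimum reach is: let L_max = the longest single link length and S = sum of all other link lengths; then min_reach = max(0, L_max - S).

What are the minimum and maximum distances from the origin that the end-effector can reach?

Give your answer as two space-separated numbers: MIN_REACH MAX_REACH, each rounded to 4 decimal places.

Link lengths: [7.4, 3.0, 10.5, 8.8, 6.2]
max_reach = 7.4 + 3 + 10.5 + 8.8 + 6.2 = 35.9
L_max = max([7.4, 3.0, 10.5, 8.8, 6.2]) = 10.5
S (sum of others) = 35.9 - 10.5 = 25.4
min_reach = max(0, 10.5 - 25.4) = max(0, -14.9) = 0

Answer: 0.0000 35.9000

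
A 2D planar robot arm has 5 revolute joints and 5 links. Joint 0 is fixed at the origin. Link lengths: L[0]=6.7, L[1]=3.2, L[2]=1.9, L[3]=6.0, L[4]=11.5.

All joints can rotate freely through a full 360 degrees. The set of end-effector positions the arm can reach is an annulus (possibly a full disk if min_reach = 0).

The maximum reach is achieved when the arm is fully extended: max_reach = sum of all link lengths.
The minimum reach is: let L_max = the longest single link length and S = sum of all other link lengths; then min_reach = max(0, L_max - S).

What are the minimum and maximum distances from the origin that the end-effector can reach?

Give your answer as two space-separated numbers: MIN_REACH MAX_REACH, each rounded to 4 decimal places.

Answer: 0.0000 29.3000

Derivation:
Link lengths: [6.7, 3.2, 1.9, 6.0, 11.5]
max_reach = 6.7 + 3.2 + 1.9 + 6 + 11.5 = 29.3
L_max = max([6.7, 3.2, 1.9, 6.0, 11.5]) = 11.5
S (sum of others) = 29.3 - 11.5 = 17.8
min_reach = max(0, 11.5 - 17.8) = max(0, -6.3) = 0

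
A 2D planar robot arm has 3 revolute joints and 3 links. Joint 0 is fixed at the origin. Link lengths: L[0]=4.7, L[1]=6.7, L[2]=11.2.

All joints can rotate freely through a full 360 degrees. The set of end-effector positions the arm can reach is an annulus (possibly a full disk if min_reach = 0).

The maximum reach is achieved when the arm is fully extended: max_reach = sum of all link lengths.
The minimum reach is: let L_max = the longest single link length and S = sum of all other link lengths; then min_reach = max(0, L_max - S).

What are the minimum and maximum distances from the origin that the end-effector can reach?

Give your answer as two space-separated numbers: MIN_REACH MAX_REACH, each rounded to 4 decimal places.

Answer: 0.0000 22.6000

Derivation:
Link lengths: [4.7, 6.7, 11.2]
max_reach = 4.7 + 6.7 + 11.2 = 22.6
L_max = max([4.7, 6.7, 11.2]) = 11.2
S (sum of others) = 22.6 - 11.2 = 11.4
min_reach = max(0, 11.2 - 11.4) = max(0, -0.2) = 0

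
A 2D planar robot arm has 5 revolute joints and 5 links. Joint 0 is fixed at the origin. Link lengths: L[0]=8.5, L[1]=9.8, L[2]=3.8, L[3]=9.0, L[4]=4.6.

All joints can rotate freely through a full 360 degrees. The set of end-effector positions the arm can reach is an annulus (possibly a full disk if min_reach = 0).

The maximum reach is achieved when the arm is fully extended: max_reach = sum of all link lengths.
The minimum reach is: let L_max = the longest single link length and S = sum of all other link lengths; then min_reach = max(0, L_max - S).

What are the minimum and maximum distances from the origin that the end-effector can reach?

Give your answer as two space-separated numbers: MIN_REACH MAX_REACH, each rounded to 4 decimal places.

Link lengths: [8.5, 9.8, 3.8, 9.0, 4.6]
max_reach = 8.5 + 9.8 + 3.8 + 9 + 4.6 = 35.7
L_max = max([8.5, 9.8, 3.8, 9.0, 4.6]) = 9.8
S (sum of others) = 35.7 - 9.8 = 25.9
min_reach = max(0, 9.8 - 25.9) = max(0, -16.1) = 0

Answer: 0.0000 35.7000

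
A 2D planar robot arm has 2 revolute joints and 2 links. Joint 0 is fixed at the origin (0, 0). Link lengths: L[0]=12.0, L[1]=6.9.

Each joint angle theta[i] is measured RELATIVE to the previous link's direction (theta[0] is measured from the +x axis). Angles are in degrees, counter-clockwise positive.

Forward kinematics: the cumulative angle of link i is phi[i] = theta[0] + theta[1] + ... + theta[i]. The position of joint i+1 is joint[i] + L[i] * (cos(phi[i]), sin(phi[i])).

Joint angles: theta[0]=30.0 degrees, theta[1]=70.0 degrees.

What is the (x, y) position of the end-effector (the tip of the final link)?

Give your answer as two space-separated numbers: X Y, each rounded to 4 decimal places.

Answer: 9.1941 12.7952

Derivation:
joint[0] = (0.0000, 0.0000)  (base)
link 0: phi[0] = 30 = 30 deg
  cos(30 deg) = 0.8660, sin(30 deg) = 0.5000
  joint[1] = (0.0000, 0.0000) + 12 * (0.8660, 0.5000) = (0.0000 + 10.3923, 0.0000 + 6.0000) = (10.3923, 6.0000)
link 1: phi[1] = 30 + 70 = 100 deg
  cos(100 deg) = -0.1736, sin(100 deg) = 0.9848
  joint[2] = (10.3923, 6.0000) + 6.9 * (-0.1736, 0.9848) = (10.3923 + -1.1982, 6.0000 + 6.7952) = (9.1941, 12.7952)
End effector: (9.1941, 12.7952)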